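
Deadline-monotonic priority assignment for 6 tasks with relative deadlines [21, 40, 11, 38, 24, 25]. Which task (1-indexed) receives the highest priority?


Sort tasks by relative deadline (ascending):
  Task 3: deadline = 11
  Task 1: deadline = 21
  Task 5: deadline = 24
  Task 6: deadline = 25
  Task 4: deadline = 38
  Task 2: deadline = 40
Priority order (highest first): [3, 1, 5, 6, 4, 2]
Highest priority task = 3

3


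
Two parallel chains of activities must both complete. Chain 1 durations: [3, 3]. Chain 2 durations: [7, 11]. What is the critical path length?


Path A total = 3 + 3 = 6
Path B total = 7 + 11 = 18
Critical path = longest path = max(6, 18) = 18

18


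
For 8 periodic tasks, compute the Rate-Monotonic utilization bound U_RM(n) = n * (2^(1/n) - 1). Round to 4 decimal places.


Compute 2^(1/8) = 1.0905077327
Subtract 1: 1.0905077327 - 1 = 0.0905077327
Multiply by n: 8 * 0.0905077327 = 0.7240618616
Round to 4 dp: 0.7241

0.7241


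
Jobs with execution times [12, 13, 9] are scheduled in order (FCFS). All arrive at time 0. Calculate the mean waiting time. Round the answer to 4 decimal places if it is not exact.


FCFS order (as given): [12, 13, 9]
Waiting times:
  Job 1: wait = 0
  Job 2: wait = 12
  Job 3: wait = 25
Sum of waiting times = 37
Average waiting time = 37/3 = 12.3333

12.3333


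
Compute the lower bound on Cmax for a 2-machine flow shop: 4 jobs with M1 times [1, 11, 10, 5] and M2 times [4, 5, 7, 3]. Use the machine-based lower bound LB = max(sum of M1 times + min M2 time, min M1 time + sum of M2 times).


LB1 = sum(M1 times) + min(M2 times) = 27 + 3 = 30
LB2 = min(M1 times) + sum(M2 times) = 1 + 19 = 20
Lower bound = max(LB1, LB2) = max(30, 20) = 30

30


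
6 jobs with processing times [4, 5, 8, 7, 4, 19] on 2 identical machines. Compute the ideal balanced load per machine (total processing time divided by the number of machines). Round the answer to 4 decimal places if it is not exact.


Total processing time = 4 + 5 + 8 + 7 + 4 + 19 = 47
Number of machines = 2
Ideal balanced load = 47 / 2 = 23.5

23.5


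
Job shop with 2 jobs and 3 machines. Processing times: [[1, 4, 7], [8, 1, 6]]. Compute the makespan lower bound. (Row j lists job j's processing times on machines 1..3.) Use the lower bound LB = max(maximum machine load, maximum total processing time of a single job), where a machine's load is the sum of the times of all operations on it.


Machine loads:
  Machine 1: 1 + 8 = 9
  Machine 2: 4 + 1 = 5
  Machine 3: 7 + 6 = 13
Max machine load = 13
Job totals:
  Job 1: 12
  Job 2: 15
Max job total = 15
Lower bound = max(13, 15) = 15

15


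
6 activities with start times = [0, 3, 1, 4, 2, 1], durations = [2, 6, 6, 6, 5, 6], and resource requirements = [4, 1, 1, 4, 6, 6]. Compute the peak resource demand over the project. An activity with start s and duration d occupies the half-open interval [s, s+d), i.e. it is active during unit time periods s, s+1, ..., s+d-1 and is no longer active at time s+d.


Each activity i is active on [start_i, start_i + duration_i).
Compute total resource usage per time slot:
  t=0: active resources = [4], total = 4
  t=1: active resources = [4, 1, 6], total = 11
  t=2: active resources = [1, 6, 6], total = 13
  t=3: active resources = [1, 1, 6, 6], total = 14
  t=4: active resources = [1, 1, 4, 6, 6], total = 18
  t=5: active resources = [1, 1, 4, 6, 6], total = 18
  t=6: active resources = [1, 1, 4, 6, 6], total = 18
  t=7: active resources = [1, 4], total = 5
  t=8: active resources = [1, 4], total = 5
  t=9: active resources = [4], total = 4
Peak resource demand = 18

18


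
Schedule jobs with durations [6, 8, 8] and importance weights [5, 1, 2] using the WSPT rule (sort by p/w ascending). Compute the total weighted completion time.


Compute p/w ratios and sort ascending (WSPT): [(6, 5), (8, 2), (8, 1)]
Compute weighted completion times:
  Job (p=6,w=5): C=6, w*C=5*6=30
  Job (p=8,w=2): C=14, w*C=2*14=28
  Job (p=8,w=1): C=22, w*C=1*22=22
Total weighted completion time = 80

80


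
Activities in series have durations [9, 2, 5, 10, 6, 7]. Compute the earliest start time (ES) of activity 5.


Activity 5 starts after activities 1 through 4 complete.
Predecessor durations: [9, 2, 5, 10]
ES = 9 + 2 + 5 + 10 = 26

26


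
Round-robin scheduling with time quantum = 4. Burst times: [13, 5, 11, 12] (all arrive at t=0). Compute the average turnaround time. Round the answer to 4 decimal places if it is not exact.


Time quantum = 4
Execution trace:
  J1 runs 4 units, time = 4
  J2 runs 4 units, time = 8
  J3 runs 4 units, time = 12
  J4 runs 4 units, time = 16
  J1 runs 4 units, time = 20
  J2 runs 1 units, time = 21
  J3 runs 4 units, time = 25
  J4 runs 4 units, time = 29
  J1 runs 4 units, time = 33
  J3 runs 3 units, time = 36
  J4 runs 4 units, time = 40
  J1 runs 1 units, time = 41
Finish times: [41, 21, 36, 40]
Average turnaround = 138/4 = 34.5

34.5


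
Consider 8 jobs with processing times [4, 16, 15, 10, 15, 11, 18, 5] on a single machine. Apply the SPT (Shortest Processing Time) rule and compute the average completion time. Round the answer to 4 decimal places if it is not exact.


Sort jobs by processing time (SPT order): [4, 5, 10, 11, 15, 15, 16, 18]
Compute completion times sequentially:
  Job 1: processing = 4, completes at 4
  Job 2: processing = 5, completes at 9
  Job 3: processing = 10, completes at 19
  Job 4: processing = 11, completes at 30
  Job 5: processing = 15, completes at 45
  Job 6: processing = 15, completes at 60
  Job 7: processing = 16, completes at 76
  Job 8: processing = 18, completes at 94
Sum of completion times = 337
Average completion time = 337/8 = 42.125

42.125


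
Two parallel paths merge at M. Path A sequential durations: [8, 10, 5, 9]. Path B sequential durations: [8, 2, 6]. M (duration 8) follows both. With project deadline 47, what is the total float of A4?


Forward pass: ES(A4) = sum of predecessors on chain A = 23
EF = ES + duration = 23 + 9 = 32
Backward pass: LF(M) = deadline = 47; LS(M) = 47 - 8 = 39
LF(A4) = LS(M) - sum(successors on chain A) = 39 - 0 = 39
LS = LF - duration = 39 - 9 = 30
Total float = LS - ES = 30 - 23 = 7

7


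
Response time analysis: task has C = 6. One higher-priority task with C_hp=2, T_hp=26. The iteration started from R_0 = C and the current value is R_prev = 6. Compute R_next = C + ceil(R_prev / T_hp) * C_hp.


R_next = C + ceil(R_prev / T_hp) * C_hp
ceil(6 / 26) = ceil(0.2308) = 1
Interference = 1 * 2 = 2
R_next = 6 + 2 = 8

8


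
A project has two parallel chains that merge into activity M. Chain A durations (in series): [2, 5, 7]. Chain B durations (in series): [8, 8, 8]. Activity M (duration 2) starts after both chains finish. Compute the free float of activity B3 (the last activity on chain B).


ES(B3) = sum of predecessors on chain B = 16
EF(B3) = ES + duration = 16 + 8 = 24
Successor of B3 is M. ES(M) = max(sum(A), sum(B)) = max(14, 24) = 24
Free float = ES(successor) - EF(current) = 24 - 24 = 0

0


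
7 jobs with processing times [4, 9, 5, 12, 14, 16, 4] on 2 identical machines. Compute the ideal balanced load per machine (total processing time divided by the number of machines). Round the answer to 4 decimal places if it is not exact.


Total processing time = 4 + 9 + 5 + 12 + 14 + 16 + 4 = 64
Number of machines = 2
Ideal balanced load = 64 / 2 = 32.0

32.0


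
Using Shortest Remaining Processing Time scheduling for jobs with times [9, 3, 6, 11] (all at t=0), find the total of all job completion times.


Since all jobs arrive at t=0, SRPT equals SPT ordering.
SPT order: [3, 6, 9, 11]
Completion times:
  Job 1: p=3, C=3
  Job 2: p=6, C=9
  Job 3: p=9, C=18
  Job 4: p=11, C=29
Total completion time = 3 + 9 + 18 + 29 = 59

59


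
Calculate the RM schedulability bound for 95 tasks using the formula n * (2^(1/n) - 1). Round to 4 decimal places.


Compute 2^(1/95) = 1.0073229689
Subtract 1: 1.0073229689 - 1 = 0.0073229689
Multiply by n: 95 * 0.0073229689 = 0.6956820455
Round to 4 dp: 0.6957

0.6957


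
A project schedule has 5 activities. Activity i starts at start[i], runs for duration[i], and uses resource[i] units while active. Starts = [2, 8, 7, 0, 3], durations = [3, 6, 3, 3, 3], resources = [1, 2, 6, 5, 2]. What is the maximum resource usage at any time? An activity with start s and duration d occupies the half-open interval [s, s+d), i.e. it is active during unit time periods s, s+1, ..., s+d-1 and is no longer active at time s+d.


Each activity i is active on [start_i, start_i + duration_i).
Compute total resource usage per time slot:
  t=0: active resources = [5], total = 5
  t=1: active resources = [5], total = 5
  t=2: active resources = [1, 5], total = 6
  t=3: active resources = [1, 2], total = 3
  t=4: active resources = [1, 2], total = 3
  t=5: active resources = [2], total = 2
  t=6: active resources = [], total = 0
  t=7: active resources = [6], total = 6
  t=8: active resources = [2, 6], total = 8
  t=9: active resources = [2, 6], total = 8
  t=10: active resources = [2], total = 2
  t=11: active resources = [2], total = 2
  t=12: active resources = [2], total = 2
  t=13: active resources = [2], total = 2
Peak resource demand = 8

8


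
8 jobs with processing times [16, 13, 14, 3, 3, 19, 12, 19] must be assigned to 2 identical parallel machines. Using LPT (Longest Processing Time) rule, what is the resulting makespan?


Sort jobs in decreasing order (LPT): [19, 19, 16, 14, 13, 12, 3, 3]
Assign each job to the least loaded machine:
  Machine 1: jobs [19, 16, 12, 3], load = 50
  Machine 2: jobs [19, 14, 13, 3], load = 49
Makespan = max load = 50

50


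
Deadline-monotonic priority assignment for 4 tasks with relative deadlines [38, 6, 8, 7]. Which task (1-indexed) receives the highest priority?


Sort tasks by relative deadline (ascending):
  Task 2: deadline = 6
  Task 4: deadline = 7
  Task 3: deadline = 8
  Task 1: deadline = 38
Priority order (highest first): [2, 4, 3, 1]
Highest priority task = 2

2


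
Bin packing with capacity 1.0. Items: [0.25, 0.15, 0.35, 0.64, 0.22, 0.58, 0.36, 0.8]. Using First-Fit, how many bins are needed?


Place items sequentially using First-Fit:
  Item 0.25 -> new Bin 1
  Item 0.15 -> Bin 1 (now 0.4)
  Item 0.35 -> Bin 1 (now 0.75)
  Item 0.64 -> new Bin 2
  Item 0.22 -> Bin 1 (now 0.97)
  Item 0.58 -> new Bin 3
  Item 0.36 -> Bin 2 (now 1.0)
  Item 0.8 -> new Bin 4
Total bins used = 4

4


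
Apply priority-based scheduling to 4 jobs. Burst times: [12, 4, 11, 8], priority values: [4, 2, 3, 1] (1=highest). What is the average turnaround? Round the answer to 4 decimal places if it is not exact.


Sort by priority (ascending = highest first):
Order: [(1, 8), (2, 4), (3, 11), (4, 12)]
Completion times:
  Priority 1, burst=8, C=8
  Priority 2, burst=4, C=12
  Priority 3, burst=11, C=23
  Priority 4, burst=12, C=35
Average turnaround = 78/4 = 19.5

19.5


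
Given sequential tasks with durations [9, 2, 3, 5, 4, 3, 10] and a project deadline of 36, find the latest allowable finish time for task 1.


LF(activity 1) = deadline - sum of successor durations
Successors: activities 2 through 7 with durations [2, 3, 5, 4, 3, 10]
Sum of successor durations = 27
LF = 36 - 27 = 9

9


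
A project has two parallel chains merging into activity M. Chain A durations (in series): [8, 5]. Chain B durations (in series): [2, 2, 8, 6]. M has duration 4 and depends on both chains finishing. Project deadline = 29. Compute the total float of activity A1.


Forward pass: ES(A1) = sum of predecessors on chain A = 0
EF = ES + duration = 0 + 8 = 8
Backward pass: LF(M) = deadline = 29; LS(M) = 29 - 4 = 25
LF(A1) = LS(M) - sum(successors on chain A) = 25 - 5 = 20
LS = LF - duration = 20 - 8 = 12
Total float = LS - ES = 12 - 0 = 12

12


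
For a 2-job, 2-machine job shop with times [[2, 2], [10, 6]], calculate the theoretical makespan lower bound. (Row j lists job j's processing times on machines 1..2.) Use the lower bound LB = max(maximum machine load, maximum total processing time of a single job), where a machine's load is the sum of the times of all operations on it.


Machine loads:
  Machine 1: 2 + 10 = 12
  Machine 2: 2 + 6 = 8
Max machine load = 12
Job totals:
  Job 1: 4
  Job 2: 16
Max job total = 16
Lower bound = max(12, 16) = 16

16


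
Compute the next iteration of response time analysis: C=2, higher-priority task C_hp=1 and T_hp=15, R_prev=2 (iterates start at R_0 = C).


R_next = C + ceil(R_prev / T_hp) * C_hp
ceil(2 / 15) = ceil(0.1333) = 1
Interference = 1 * 1 = 1
R_next = 2 + 1 = 3

3


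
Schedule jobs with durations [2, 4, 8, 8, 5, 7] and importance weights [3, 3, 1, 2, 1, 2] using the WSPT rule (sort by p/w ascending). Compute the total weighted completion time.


Compute p/w ratios and sort ascending (WSPT): [(2, 3), (4, 3), (7, 2), (8, 2), (5, 1), (8, 1)]
Compute weighted completion times:
  Job (p=2,w=3): C=2, w*C=3*2=6
  Job (p=4,w=3): C=6, w*C=3*6=18
  Job (p=7,w=2): C=13, w*C=2*13=26
  Job (p=8,w=2): C=21, w*C=2*21=42
  Job (p=5,w=1): C=26, w*C=1*26=26
  Job (p=8,w=1): C=34, w*C=1*34=34
Total weighted completion time = 152

152


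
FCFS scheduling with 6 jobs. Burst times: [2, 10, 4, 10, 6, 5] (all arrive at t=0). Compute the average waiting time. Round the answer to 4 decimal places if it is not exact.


FCFS order (as given): [2, 10, 4, 10, 6, 5]
Waiting times:
  Job 1: wait = 0
  Job 2: wait = 2
  Job 3: wait = 12
  Job 4: wait = 16
  Job 5: wait = 26
  Job 6: wait = 32
Sum of waiting times = 88
Average waiting time = 88/6 = 14.6667

14.6667


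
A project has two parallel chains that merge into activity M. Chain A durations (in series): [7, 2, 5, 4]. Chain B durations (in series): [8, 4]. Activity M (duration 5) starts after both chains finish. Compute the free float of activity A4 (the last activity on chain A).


ES(A4) = sum of predecessors on chain A = 14
EF(A4) = ES + duration = 14 + 4 = 18
Successor of A4 is M. ES(M) = max(sum(A), sum(B)) = max(18, 12) = 18
Free float = ES(successor) - EF(current) = 18 - 18 = 0

0


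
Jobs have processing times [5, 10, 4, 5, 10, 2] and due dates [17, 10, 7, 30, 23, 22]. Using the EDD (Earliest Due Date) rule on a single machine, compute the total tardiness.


Sort by due date (EDD order): [(4, 7), (10, 10), (5, 17), (2, 22), (10, 23), (5, 30)]
Compute completion times and tardiness:
  Job 1: p=4, d=7, C=4, tardiness=max(0,4-7)=0
  Job 2: p=10, d=10, C=14, tardiness=max(0,14-10)=4
  Job 3: p=5, d=17, C=19, tardiness=max(0,19-17)=2
  Job 4: p=2, d=22, C=21, tardiness=max(0,21-22)=0
  Job 5: p=10, d=23, C=31, tardiness=max(0,31-23)=8
  Job 6: p=5, d=30, C=36, tardiness=max(0,36-30)=6
Total tardiness = 20

20


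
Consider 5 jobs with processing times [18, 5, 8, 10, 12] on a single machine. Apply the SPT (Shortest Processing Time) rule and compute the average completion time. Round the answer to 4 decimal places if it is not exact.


Sort jobs by processing time (SPT order): [5, 8, 10, 12, 18]
Compute completion times sequentially:
  Job 1: processing = 5, completes at 5
  Job 2: processing = 8, completes at 13
  Job 3: processing = 10, completes at 23
  Job 4: processing = 12, completes at 35
  Job 5: processing = 18, completes at 53
Sum of completion times = 129
Average completion time = 129/5 = 25.8

25.8


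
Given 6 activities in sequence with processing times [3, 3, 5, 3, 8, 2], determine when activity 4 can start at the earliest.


Activity 4 starts after activities 1 through 3 complete.
Predecessor durations: [3, 3, 5]
ES = 3 + 3 + 5 = 11

11


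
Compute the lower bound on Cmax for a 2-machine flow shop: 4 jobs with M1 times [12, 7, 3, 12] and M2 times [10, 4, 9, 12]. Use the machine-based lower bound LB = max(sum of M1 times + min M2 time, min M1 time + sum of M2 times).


LB1 = sum(M1 times) + min(M2 times) = 34 + 4 = 38
LB2 = min(M1 times) + sum(M2 times) = 3 + 35 = 38
Lower bound = max(LB1, LB2) = max(38, 38) = 38

38


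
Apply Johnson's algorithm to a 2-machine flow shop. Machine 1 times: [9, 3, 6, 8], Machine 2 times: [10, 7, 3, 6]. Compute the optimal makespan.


Apply Johnson's rule:
  Group 1 (a <= b): [(2, 3, 7), (1, 9, 10)]
  Group 2 (a > b): [(4, 8, 6), (3, 6, 3)]
Optimal job order: [2, 1, 4, 3]
Schedule:
  Job 2: M1 done at 3, M2 done at 10
  Job 1: M1 done at 12, M2 done at 22
  Job 4: M1 done at 20, M2 done at 28
  Job 3: M1 done at 26, M2 done at 31
Makespan = 31

31


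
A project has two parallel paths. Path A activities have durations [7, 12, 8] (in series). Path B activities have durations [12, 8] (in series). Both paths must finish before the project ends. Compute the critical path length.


Path A total = 7 + 12 + 8 = 27
Path B total = 12 + 8 = 20
Critical path = longest path = max(27, 20) = 27

27


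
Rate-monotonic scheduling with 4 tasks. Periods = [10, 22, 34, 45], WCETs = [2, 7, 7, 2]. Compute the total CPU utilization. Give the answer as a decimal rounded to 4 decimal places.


Compute individual utilizations (exact fractions):
  Task 1: C/T = 2/10 = 1/5 (approx. 0.2)
  Task 2: C/T = 7/22 (approx. 0.3182)
  Task 3: C/T = 7/34 (approx. 0.2059)
  Task 4: C/T = 2/45 (approx. 0.0444)
Total utilization U = 1/5 + 7/22 + 7/34 + 2/45 = 6467/8415
Rounded to 4 decimal places: U = 0.7685
RM (Liu & Layland) bound for 4 tasks = 0.756828; compare with U = 6467/8415 (approx. 0.768509)
bound < U <= 1, so the RM sufficient condition is not met (inconclusive; an exact test such as response-time analysis is needed).

0.7685


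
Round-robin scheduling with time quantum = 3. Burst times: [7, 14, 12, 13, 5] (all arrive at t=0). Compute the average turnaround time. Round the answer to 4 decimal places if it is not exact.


Time quantum = 3
Execution trace:
  J1 runs 3 units, time = 3
  J2 runs 3 units, time = 6
  J3 runs 3 units, time = 9
  J4 runs 3 units, time = 12
  J5 runs 3 units, time = 15
  J1 runs 3 units, time = 18
  J2 runs 3 units, time = 21
  J3 runs 3 units, time = 24
  J4 runs 3 units, time = 27
  J5 runs 2 units, time = 29
  J1 runs 1 units, time = 30
  J2 runs 3 units, time = 33
  J3 runs 3 units, time = 36
  J4 runs 3 units, time = 39
  J2 runs 3 units, time = 42
  J3 runs 3 units, time = 45
  J4 runs 3 units, time = 48
  J2 runs 2 units, time = 50
  J4 runs 1 units, time = 51
Finish times: [30, 50, 45, 51, 29]
Average turnaround = 205/5 = 41.0

41.0


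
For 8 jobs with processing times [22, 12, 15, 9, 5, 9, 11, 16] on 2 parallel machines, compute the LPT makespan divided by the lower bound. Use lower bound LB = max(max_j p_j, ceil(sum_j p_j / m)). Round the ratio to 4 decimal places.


LPT order: [22, 16, 15, 12, 11, 9, 9, 5]
Machine loads after assignment: [48, 51]
LPT makespan = 51
Lower bound = max(max_job, ceil(total/2)) = max(22, 50) = 50
Ratio = 51 / 50 = 1.02

1.02


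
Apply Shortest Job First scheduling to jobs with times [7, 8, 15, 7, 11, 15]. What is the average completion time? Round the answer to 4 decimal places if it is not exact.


SJF order (ascending): [7, 7, 8, 11, 15, 15]
Completion times:
  Job 1: burst=7, C=7
  Job 2: burst=7, C=14
  Job 3: burst=8, C=22
  Job 4: burst=11, C=33
  Job 5: burst=15, C=48
  Job 6: burst=15, C=63
Average completion = 187/6 = 31.1667

31.1667


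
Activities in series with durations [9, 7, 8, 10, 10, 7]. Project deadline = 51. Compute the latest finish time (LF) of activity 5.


LF(activity 5) = deadline - sum of successor durations
Successors: activities 6 through 6 with durations [7]
Sum of successor durations = 7
LF = 51 - 7 = 44

44


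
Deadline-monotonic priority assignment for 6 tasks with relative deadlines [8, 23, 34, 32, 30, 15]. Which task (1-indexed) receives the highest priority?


Sort tasks by relative deadline (ascending):
  Task 1: deadline = 8
  Task 6: deadline = 15
  Task 2: deadline = 23
  Task 5: deadline = 30
  Task 4: deadline = 32
  Task 3: deadline = 34
Priority order (highest first): [1, 6, 2, 5, 4, 3]
Highest priority task = 1

1


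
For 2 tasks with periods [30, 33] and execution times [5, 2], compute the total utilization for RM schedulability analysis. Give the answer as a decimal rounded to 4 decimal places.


Compute individual utilizations (exact fractions):
  Task 1: C/T = 5/30 = 1/6 (approx. 0.1667)
  Task 2: C/T = 2/33 (approx. 0.0606)
Total utilization U = 1/6 + 2/33 = 5/22
Rounded to 4 decimal places: U = 0.2273
RM (Liu & Layland) bound for 2 tasks = 0.828427; compare with U = 5/22 (approx. 0.227273)
U <= bound, so schedulable by RM sufficient condition.

0.2273


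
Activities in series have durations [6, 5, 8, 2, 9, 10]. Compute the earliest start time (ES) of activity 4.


Activity 4 starts after activities 1 through 3 complete.
Predecessor durations: [6, 5, 8]
ES = 6 + 5 + 8 = 19

19


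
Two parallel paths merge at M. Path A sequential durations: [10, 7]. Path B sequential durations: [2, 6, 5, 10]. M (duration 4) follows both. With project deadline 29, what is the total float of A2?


Forward pass: ES(A2) = sum of predecessors on chain A = 10
EF = ES + duration = 10 + 7 = 17
Backward pass: LF(M) = deadline = 29; LS(M) = 29 - 4 = 25
LF(A2) = LS(M) - sum(successors on chain A) = 25 - 0 = 25
LS = LF - duration = 25 - 7 = 18
Total float = LS - ES = 18 - 10 = 8

8


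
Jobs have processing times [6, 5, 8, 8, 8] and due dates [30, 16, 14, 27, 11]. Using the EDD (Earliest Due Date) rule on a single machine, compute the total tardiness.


Sort by due date (EDD order): [(8, 11), (8, 14), (5, 16), (8, 27), (6, 30)]
Compute completion times and tardiness:
  Job 1: p=8, d=11, C=8, tardiness=max(0,8-11)=0
  Job 2: p=8, d=14, C=16, tardiness=max(0,16-14)=2
  Job 3: p=5, d=16, C=21, tardiness=max(0,21-16)=5
  Job 4: p=8, d=27, C=29, tardiness=max(0,29-27)=2
  Job 5: p=6, d=30, C=35, tardiness=max(0,35-30)=5
Total tardiness = 14

14


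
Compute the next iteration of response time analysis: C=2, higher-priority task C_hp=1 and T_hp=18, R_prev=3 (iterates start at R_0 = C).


R_next = C + ceil(R_prev / T_hp) * C_hp
ceil(3 / 18) = ceil(0.1667) = 1
Interference = 1 * 1 = 1
R_next = 2 + 1 = 3
R_next = R_prev, so the iteration has converged (response time = 3).

3


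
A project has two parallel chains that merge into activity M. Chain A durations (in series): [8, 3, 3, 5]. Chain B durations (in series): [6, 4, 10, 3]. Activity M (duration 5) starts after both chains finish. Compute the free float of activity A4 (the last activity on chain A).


ES(A4) = sum of predecessors on chain A = 14
EF(A4) = ES + duration = 14 + 5 = 19
Successor of A4 is M. ES(M) = max(sum(A), sum(B)) = max(19, 23) = 23
Free float = ES(successor) - EF(current) = 23 - 19 = 4

4


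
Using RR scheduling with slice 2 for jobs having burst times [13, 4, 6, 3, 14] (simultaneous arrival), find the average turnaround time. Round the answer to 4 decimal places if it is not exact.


Time quantum = 2
Execution trace:
  J1 runs 2 units, time = 2
  J2 runs 2 units, time = 4
  J3 runs 2 units, time = 6
  J4 runs 2 units, time = 8
  J5 runs 2 units, time = 10
  J1 runs 2 units, time = 12
  J2 runs 2 units, time = 14
  J3 runs 2 units, time = 16
  J4 runs 1 units, time = 17
  J5 runs 2 units, time = 19
  J1 runs 2 units, time = 21
  J3 runs 2 units, time = 23
  J5 runs 2 units, time = 25
  J1 runs 2 units, time = 27
  J5 runs 2 units, time = 29
  J1 runs 2 units, time = 31
  J5 runs 2 units, time = 33
  J1 runs 2 units, time = 35
  J5 runs 2 units, time = 37
  J1 runs 1 units, time = 38
  J5 runs 2 units, time = 40
Finish times: [38, 14, 23, 17, 40]
Average turnaround = 132/5 = 26.4

26.4


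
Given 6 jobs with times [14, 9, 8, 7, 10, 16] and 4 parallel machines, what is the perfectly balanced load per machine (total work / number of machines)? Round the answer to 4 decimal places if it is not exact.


Total processing time = 14 + 9 + 8 + 7 + 10 + 16 = 64
Number of machines = 4
Ideal balanced load = 64 / 4 = 16.0

16.0


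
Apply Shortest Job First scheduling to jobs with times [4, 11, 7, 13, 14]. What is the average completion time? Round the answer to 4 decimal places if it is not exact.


SJF order (ascending): [4, 7, 11, 13, 14]
Completion times:
  Job 1: burst=4, C=4
  Job 2: burst=7, C=11
  Job 3: burst=11, C=22
  Job 4: burst=13, C=35
  Job 5: burst=14, C=49
Average completion = 121/5 = 24.2

24.2


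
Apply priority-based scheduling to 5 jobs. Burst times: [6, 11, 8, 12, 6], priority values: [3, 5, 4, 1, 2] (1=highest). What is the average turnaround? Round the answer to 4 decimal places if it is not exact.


Sort by priority (ascending = highest first):
Order: [(1, 12), (2, 6), (3, 6), (4, 8), (5, 11)]
Completion times:
  Priority 1, burst=12, C=12
  Priority 2, burst=6, C=18
  Priority 3, burst=6, C=24
  Priority 4, burst=8, C=32
  Priority 5, burst=11, C=43
Average turnaround = 129/5 = 25.8

25.8


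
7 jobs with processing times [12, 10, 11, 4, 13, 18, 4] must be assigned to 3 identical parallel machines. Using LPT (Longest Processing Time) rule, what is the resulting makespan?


Sort jobs in decreasing order (LPT): [18, 13, 12, 11, 10, 4, 4]
Assign each job to the least loaded machine:
  Machine 1: jobs [18, 4, 4], load = 26
  Machine 2: jobs [13, 10], load = 23
  Machine 3: jobs [12, 11], load = 23
Makespan = max load = 26

26


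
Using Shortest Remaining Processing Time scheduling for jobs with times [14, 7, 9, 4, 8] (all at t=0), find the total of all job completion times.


Since all jobs arrive at t=0, SRPT equals SPT ordering.
SPT order: [4, 7, 8, 9, 14]
Completion times:
  Job 1: p=4, C=4
  Job 2: p=7, C=11
  Job 3: p=8, C=19
  Job 4: p=9, C=28
  Job 5: p=14, C=42
Total completion time = 4 + 11 + 19 + 28 + 42 = 104

104


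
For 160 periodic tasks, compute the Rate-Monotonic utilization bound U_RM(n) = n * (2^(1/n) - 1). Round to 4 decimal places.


Compute 2^(1/160) = 1.0043415673
Subtract 1: 1.0043415673 - 1 = 0.0043415673
Multiply by n: 160 * 0.0043415673 = 0.6946507680
Round to 4 dp: 0.6947

0.6947


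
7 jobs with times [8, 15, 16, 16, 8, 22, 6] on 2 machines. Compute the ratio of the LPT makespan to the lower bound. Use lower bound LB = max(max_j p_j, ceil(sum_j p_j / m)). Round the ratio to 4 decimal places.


LPT order: [22, 16, 16, 15, 8, 8, 6]
Machine loads after assignment: [45, 46]
LPT makespan = 46
Lower bound = max(max_job, ceil(total/2)) = max(22, 46) = 46
Ratio = 46 / 46 = 1.0

1.0


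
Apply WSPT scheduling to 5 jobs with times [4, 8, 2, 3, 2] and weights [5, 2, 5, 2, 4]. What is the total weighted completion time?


Compute p/w ratios and sort ascending (WSPT): [(2, 5), (2, 4), (4, 5), (3, 2), (8, 2)]
Compute weighted completion times:
  Job (p=2,w=5): C=2, w*C=5*2=10
  Job (p=2,w=4): C=4, w*C=4*4=16
  Job (p=4,w=5): C=8, w*C=5*8=40
  Job (p=3,w=2): C=11, w*C=2*11=22
  Job (p=8,w=2): C=19, w*C=2*19=38
Total weighted completion time = 126

126


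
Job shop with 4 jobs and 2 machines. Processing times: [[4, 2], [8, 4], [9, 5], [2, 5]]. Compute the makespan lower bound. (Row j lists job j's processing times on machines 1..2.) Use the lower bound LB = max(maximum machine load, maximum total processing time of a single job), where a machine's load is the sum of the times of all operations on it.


Machine loads:
  Machine 1: 4 + 8 + 9 + 2 = 23
  Machine 2: 2 + 4 + 5 + 5 = 16
Max machine load = 23
Job totals:
  Job 1: 6
  Job 2: 12
  Job 3: 14
  Job 4: 7
Max job total = 14
Lower bound = max(23, 14) = 23

23


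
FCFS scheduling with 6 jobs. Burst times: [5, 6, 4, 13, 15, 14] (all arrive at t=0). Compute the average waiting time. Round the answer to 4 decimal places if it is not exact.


FCFS order (as given): [5, 6, 4, 13, 15, 14]
Waiting times:
  Job 1: wait = 0
  Job 2: wait = 5
  Job 3: wait = 11
  Job 4: wait = 15
  Job 5: wait = 28
  Job 6: wait = 43
Sum of waiting times = 102
Average waiting time = 102/6 = 17.0

17.0


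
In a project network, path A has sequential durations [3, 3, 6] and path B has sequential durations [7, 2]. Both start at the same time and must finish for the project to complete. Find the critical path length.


Path A total = 3 + 3 + 6 = 12
Path B total = 7 + 2 = 9
Critical path = longest path = max(12, 9) = 12

12


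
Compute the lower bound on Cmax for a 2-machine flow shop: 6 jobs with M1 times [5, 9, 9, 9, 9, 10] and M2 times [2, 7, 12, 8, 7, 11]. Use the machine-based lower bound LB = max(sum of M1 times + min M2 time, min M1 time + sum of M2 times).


LB1 = sum(M1 times) + min(M2 times) = 51 + 2 = 53
LB2 = min(M1 times) + sum(M2 times) = 5 + 47 = 52
Lower bound = max(LB1, LB2) = max(53, 52) = 53

53


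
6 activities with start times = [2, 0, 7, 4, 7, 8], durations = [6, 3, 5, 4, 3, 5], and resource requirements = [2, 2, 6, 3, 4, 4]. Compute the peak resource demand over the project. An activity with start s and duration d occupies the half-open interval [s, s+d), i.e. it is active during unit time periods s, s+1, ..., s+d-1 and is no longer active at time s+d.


Each activity i is active on [start_i, start_i + duration_i).
Compute total resource usage per time slot:
  t=0: active resources = [2], total = 2
  t=1: active resources = [2], total = 2
  t=2: active resources = [2, 2], total = 4
  t=3: active resources = [2], total = 2
  t=4: active resources = [2, 3], total = 5
  t=5: active resources = [2, 3], total = 5
  t=6: active resources = [2, 3], total = 5
  t=7: active resources = [2, 6, 3, 4], total = 15
  t=8: active resources = [6, 4, 4], total = 14
  t=9: active resources = [6, 4, 4], total = 14
  t=10: active resources = [6, 4], total = 10
  t=11: active resources = [6, 4], total = 10
  t=12: active resources = [4], total = 4
Peak resource demand = 15

15


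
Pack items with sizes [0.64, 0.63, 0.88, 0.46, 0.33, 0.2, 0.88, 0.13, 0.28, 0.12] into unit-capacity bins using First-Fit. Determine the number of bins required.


Place items sequentially using First-Fit:
  Item 0.64 -> new Bin 1
  Item 0.63 -> new Bin 2
  Item 0.88 -> new Bin 3
  Item 0.46 -> new Bin 4
  Item 0.33 -> Bin 1 (now 0.97)
  Item 0.2 -> Bin 2 (now 0.83)
  Item 0.88 -> new Bin 5
  Item 0.13 -> Bin 2 (now 0.96)
  Item 0.28 -> Bin 4 (now 0.74)
  Item 0.12 -> Bin 3 (now 1.0)
Total bins used = 5

5


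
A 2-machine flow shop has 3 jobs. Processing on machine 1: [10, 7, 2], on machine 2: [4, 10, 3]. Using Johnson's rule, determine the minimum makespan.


Apply Johnson's rule:
  Group 1 (a <= b): [(3, 2, 3), (2, 7, 10)]
  Group 2 (a > b): [(1, 10, 4)]
Optimal job order: [3, 2, 1]
Schedule:
  Job 3: M1 done at 2, M2 done at 5
  Job 2: M1 done at 9, M2 done at 19
  Job 1: M1 done at 19, M2 done at 23
Makespan = 23

23


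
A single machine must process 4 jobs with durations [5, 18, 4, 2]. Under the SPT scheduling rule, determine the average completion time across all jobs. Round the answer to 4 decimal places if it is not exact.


Sort jobs by processing time (SPT order): [2, 4, 5, 18]
Compute completion times sequentially:
  Job 1: processing = 2, completes at 2
  Job 2: processing = 4, completes at 6
  Job 3: processing = 5, completes at 11
  Job 4: processing = 18, completes at 29
Sum of completion times = 48
Average completion time = 48/4 = 12.0

12.0


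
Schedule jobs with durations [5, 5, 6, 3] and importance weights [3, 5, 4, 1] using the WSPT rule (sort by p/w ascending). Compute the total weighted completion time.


Compute p/w ratios and sort ascending (WSPT): [(5, 5), (6, 4), (5, 3), (3, 1)]
Compute weighted completion times:
  Job (p=5,w=5): C=5, w*C=5*5=25
  Job (p=6,w=4): C=11, w*C=4*11=44
  Job (p=5,w=3): C=16, w*C=3*16=48
  Job (p=3,w=1): C=19, w*C=1*19=19
Total weighted completion time = 136

136


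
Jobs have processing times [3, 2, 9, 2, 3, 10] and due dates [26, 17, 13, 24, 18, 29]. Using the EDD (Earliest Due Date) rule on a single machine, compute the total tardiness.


Sort by due date (EDD order): [(9, 13), (2, 17), (3, 18), (2, 24), (3, 26), (10, 29)]
Compute completion times and tardiness:
  Job 1: p=9, d=13, C=9, tardiness=max(0,9-13)=0
  Job 2: p=2, d=17, C=11, tardiness=max(0,11-17)=0
  Job 3: p=3, d=18, C=14, tardiness=max(0,14-18)=0
  Job 4: p=2, d=24, C=16, tardiness=max(0,16-24)=0
  Job 5: p=3, d=26, C=19, tardiness=max(0,19-26)=0
  Job 6: p=10, d=29, C=29, tardiness=max(0,29-29)=0
Total tardiness = 0

0


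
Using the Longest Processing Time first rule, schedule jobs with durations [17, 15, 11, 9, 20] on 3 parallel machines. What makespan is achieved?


Sort jobs in decreasing order (LPT): [20, 17, 15, 11, 9]
Assign each job to the least loaded machine:
  Machine 1: jobs [20], load = 20
  Machine 2: jobs [17, 9], load = 26
  Machine 3: jobs [15, 11], load = 26
Makespan = max load = 26

26


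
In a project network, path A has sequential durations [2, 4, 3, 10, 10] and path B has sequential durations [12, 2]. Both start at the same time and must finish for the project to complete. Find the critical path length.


Path A total = 2 + 4 + 3 + 10 + 10 = 29
Path B total = 12 + 2 = 14
Critical path = longest path = max(29, 14) = 29

29


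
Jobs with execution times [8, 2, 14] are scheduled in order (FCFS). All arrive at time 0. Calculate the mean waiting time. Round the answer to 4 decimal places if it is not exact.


FCFS order (as given): [8, 2, 14]
Waiting times:
  Job 1: wait = 0
  Job 2: wait = 8
  Job 3: wait = 10
Sum of waiting times = 18
Average waiting time = 18/3 = 6.0

6.0


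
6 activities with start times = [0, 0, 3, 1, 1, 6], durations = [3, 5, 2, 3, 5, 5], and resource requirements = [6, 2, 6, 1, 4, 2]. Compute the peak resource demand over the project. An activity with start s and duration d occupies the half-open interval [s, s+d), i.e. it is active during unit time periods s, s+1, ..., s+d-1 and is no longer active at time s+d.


Each activity i is active on [start_i, start_i + duration_i).
Compute total resource usage per time slot:
  t=0: active resources = [6, 2], total = 8
  t=1: active resources = [6, 2, 1, 4], total = 13
  t=2: active resources = [6, 2, 1, 4], total = 13
  t=3: active resources = [2, 6, 1, 4], total = 13
  t=4: active resources = [2, 6, 4], total = 12
  t=5: active resources = [4], total = 4
  t=6: active resources = [2], total = 2
  t=7: active resources = [2], total = 2
  t=8: active resources = [2], total = 2
  t=9: active resources = [2], total = 2
  t=10: active resources = [2], total = 2
Peak resource demand = 13

13


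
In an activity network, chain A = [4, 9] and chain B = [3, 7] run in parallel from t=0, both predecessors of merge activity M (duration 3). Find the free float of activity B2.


ES(B2) = sum of predecessors on chain B = 3
EF(B2) = ES + duration = 3 + 7 = 10
Successor of B2 is M. ES(M) = max(sum(A), sum(B)) = max(13, 10) = 13
Free float = ES(successor) - EF(current) = 13 - 10 = 3

3


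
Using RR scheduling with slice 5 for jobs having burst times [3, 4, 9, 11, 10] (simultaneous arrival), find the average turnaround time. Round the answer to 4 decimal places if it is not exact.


Time quantum = 5
Execution trace:
  J1 runs 3 units, time = 3
  J2 runs 4 units, time = 7
  J3 runs 5 units, time = 12
  J4 runs 5 units, time = 17
  J5 runs 5 units, time = 22
  J3 runs 4 units, time = 26
  J4 runs 5 units, time = 31
  J5 runs 5 units, time = 36
  J4 runs 1 units, time = 37
Finish times: [3, 7, 26, 37, 36]
Average turnaround = 109/5 = 21.8

21.8


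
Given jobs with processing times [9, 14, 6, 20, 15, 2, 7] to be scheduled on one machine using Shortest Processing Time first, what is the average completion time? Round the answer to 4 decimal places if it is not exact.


Sort jobs by processing time (SPT order): [2, 6, 7, 9, 14, 15, 20]
Compute completion times sequentially:
  Job 1: processing = 2, completes at 2
  Job 2: processing = 6, completes at 8
  Job 3: processing = 7, completes at 15
  Job 4: processing = 9, completes at 24
  Job 5: processing = 14, completes at 38
  Job 6: processing = 15, completes at 53
  Job 7: processing = 20, completes at 73
Sum of completion times = 213
Average completion time = 213/7 = 30.4286

30.4286


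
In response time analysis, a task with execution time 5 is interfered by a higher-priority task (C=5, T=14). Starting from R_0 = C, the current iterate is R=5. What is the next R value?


R_next = C + ceil(R_prev / T_hp) * C_hp
ceil(5 / 14) = ceil(0.3571) = 1
Interference = 1 * 5 = 5
R_next = 5 + 5 = 10

10


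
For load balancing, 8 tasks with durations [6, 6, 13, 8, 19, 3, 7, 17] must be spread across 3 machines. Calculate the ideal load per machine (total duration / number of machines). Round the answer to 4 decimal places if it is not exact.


Total processing time = 6 + 6 + 13 + 8 + 19 + 3 + 7 + 17 = 79
Number of machines = 3
Ideal balanced load = 79 / 3 = 26.3333

26.3333


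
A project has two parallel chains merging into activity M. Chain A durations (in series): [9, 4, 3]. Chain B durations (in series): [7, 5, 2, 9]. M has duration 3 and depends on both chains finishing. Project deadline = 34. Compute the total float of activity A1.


Forward pass: ES(A1) = sum of predecessors on chain A = 0
EF = ES + duration = 0 + 9 = 9
Backward pass: LF(M) = deadline = 34; LS(M) = 34 - 3 = 31
LF(A1) = LS(M) - sum(successors on chain A) = 31 - 7 = 24
LS = LF - duration = 24 - 9 = 15
Total float = LS - ES = 15 - 0 = 15

15


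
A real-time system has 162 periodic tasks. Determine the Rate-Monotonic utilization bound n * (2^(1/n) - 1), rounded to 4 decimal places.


Compute 2^(1/162) = 1.0042878529
Subtract 1: 1.0042878529 - 1 = 0.0042878529
Multiply by n: 162 * 0.0042878529 = 0.6946321698
Round to 4 dp: 0.6946

0.6946


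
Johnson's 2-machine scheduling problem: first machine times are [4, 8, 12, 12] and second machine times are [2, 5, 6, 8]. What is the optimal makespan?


Apply Johnson's rule:
  Group 1 (a <= b): []
  Group 2 (a > b): [(4, 12, 8), (3, 12, 6), (2, 8, 5), (1, 4, 2)]
Optimal job order: [4, 3, 2, 1]
Schedule:
  Job 4: M1 done at 12, M2 done at 20
  Job 3: M1 done at 24, M2 done at 30
  Job 2: M1 done at 32, M2 done at 37
  Job 1: M1 done at 36, M2 done at 39
Makespan = 39

39


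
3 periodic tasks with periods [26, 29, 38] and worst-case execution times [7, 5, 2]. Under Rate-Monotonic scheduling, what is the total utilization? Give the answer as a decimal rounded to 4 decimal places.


Compute individual utilizations (exact fractions):
  Task 1: C/T = 7/26 (approx. 0.2692)
  Task 2: C/T = 5/29 (approx. 0.1724)
  Task 3: C/T = 2/38 = 1/19 (approx. 0.0526)
Total utilization U = 7/26 + 5/29 + 1/19 = 7081/14326
Rounded to 4 decimal places: U = 0.4943
RM (Liu & Layland) bound for 3 tasks = 0.779763; compare with U = 7081/14326 (approx. 0.494276)
U <= bound, so schedulable by RM sufficient condition.

0.4943


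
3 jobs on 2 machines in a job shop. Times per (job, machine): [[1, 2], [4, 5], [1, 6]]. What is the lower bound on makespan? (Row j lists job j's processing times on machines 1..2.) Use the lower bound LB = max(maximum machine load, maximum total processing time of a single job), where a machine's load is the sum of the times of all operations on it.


Machine loads:
  Machine 1: 1 + 4 + 1 = 6
  Machine 2: 2 + 5 + 6 = 13
Max machine load = 13
Job totals:
  Job 1: 3
  Job 2: 9
  Job 3: 7
Max job total = 9
Lower bound = max(13, 9) = 13

13


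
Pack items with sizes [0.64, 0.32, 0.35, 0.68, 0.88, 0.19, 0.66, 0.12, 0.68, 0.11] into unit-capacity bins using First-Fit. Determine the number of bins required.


Place items sequentially using First-Fit:
  Item 0.64 -> new Bin 1
  Item 0.32 -> Bin 1 (now 0.96)
  Item 0.35 -> new Bin 2
  Item 0.68 -> new Bin 3
  Item 0.88 -> new Bin 4
  Item 0.19 -> Bin 2 (now 0.54)
  Item 0.66 -> new Bin 5
  Item 0.12 -> Bin 2 (now 0.66)
  Item 0.68 -> new Bin 6
  Item 0.11 -> Bin 2 (now 0.77)
Total bins used = 6

6


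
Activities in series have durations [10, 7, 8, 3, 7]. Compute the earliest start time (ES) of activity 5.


Activity 5 starts after activities 1 through 4 complete.
Predecessor durations: [10, 7, 8, 3]
ES = 10 + 7 + 8 + 3 = 28

28


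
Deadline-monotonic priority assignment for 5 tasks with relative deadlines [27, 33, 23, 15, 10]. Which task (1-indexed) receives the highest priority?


Sort tasks by relative deadline (ascending):
  Task 5: deadline = 10
  Task 4: deadline = 15
  Task 3: deadline = 23
  Task 1: deadline = 27
  Task 2: deadline = 33
Priority order (highest first): [5, 4, 3, 1, 2]
Highest priority task = 5

5
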